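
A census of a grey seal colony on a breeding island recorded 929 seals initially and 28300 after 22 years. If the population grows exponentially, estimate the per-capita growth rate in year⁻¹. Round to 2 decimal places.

From N(t) = N₀·e^(rt): e^(r·22) = 28300/929 = 30.463.
r·22 = ln(30.463) = 3.4165, so r = 3.4165/22 = 0.1553.

0.16 per year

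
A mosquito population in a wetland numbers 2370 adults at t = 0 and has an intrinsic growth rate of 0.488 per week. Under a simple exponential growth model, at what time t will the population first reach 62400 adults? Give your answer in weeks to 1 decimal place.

Set N₀·e^(rt) = 62400: e^(0.488·t) = 62400/2370 = 26.329.
0.488·t = ln(26.329) = 3.2707, so t = 3.2707/0.488 = 6.7022.

6.7 weeks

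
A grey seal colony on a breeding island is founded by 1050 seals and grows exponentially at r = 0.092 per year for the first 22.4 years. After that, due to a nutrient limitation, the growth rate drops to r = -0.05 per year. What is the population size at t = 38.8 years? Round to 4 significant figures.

Phase 1: N(22.4) = 1050·e^(0.092×22.4) = 1050·e^2.061 = 8244.86.
Phase 2 runs for 38.8 − 22.4 = 16.4 years at r = -0.05.
N(38.8) = 8244.86·e^(-0.05×16.4) = 8244.86·e^-0.82 = 3631.3.

3631 seals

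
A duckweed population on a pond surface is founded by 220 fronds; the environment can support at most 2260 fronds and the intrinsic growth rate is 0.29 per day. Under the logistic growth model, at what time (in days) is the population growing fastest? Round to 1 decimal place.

Logistic growth is fastest at N = K/2 = 1130.
A = (K − N₀)/N₀ = 9.2727. Set K/(1 + A·e^(−rt)) = K/2 → A·e^(−rt) = 1.
e^(−0.29t) = 1/9.2727 = 0.107843, so t = ln(9.2727)/0.29 = 2.2271/0.29 = 7.6796.

7.7 days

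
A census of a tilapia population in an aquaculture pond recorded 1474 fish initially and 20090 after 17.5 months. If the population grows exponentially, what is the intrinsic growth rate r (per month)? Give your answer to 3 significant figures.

From N(t) = N₀·e^(rt): e^(r·17.5) = 20090/1474 = 13.63.
r·17.5 = ln(13.63) = 2.6122, so r = 2.6122/17.5 = 0.14927.

0.149 per month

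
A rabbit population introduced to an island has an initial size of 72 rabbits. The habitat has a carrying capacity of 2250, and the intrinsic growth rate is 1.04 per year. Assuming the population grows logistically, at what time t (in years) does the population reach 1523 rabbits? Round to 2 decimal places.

3.99 years

A = (K − N₀)/N₀ = (2250 − 72)/72 = 30.25.
Solve 2250/(1 + 30.25·e^(−1.04t)) = 1523: 1 + 30.25·e^(−1.04t) = 1.4773, so e^(−1.04t) = 0.0157801.
−1.04·t = ln(0.0157801) = -4.149, so t = 4.149/1.04 = 3.9894.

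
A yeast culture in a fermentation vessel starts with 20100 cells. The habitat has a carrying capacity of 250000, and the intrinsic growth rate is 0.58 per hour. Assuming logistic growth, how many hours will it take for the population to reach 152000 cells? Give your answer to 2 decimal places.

A = (K − N₀)/N₀ = (250000 − 20100)/20100 = 11.438.
Solve 250000/(1 + 11.438·e^(−0.58t)) = 152000: 1 + 11.438·e^(−0.58t) = 1.6447, so e^(−0.58t) = 0.0563689.
−0.58·t = ln(0.0563689) = -2.8758, so t = 2.8758/0.58 = 4.9583.

4.96 hours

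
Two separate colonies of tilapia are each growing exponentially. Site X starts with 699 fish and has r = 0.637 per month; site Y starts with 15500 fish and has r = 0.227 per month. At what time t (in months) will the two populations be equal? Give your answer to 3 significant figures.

Set 699·e^(0.637t) = 15500·e^(0.227t).
e^((0.637 − 0.227)t) = 15500/699 → e^(0.41·t) = 22.175.
0.41·t = ln(22.175) = 3.0989, so t = 3.0989/0.41 = 7.5584.

7.56 months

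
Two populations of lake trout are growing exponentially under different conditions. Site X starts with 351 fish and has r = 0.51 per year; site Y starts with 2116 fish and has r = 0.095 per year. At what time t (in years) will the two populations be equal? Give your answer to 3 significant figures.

4.33 years

Set 351·e^(0.51t) = 2116·e^(0.095t).
e^((0.51 − 0.095)t) = 2116/351 → e^(0.415·t) = 6.0285.
0.415·t = ln(6.0285) = 1.7965, so t = 1.7965/0.415 = 4.3289.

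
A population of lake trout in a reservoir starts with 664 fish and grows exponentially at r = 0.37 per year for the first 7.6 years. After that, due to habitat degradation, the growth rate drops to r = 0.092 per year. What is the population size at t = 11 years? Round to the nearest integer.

Phase 1: N(7.6) = 664·e^(0.37×7.6) = 664·e^2.812 = 11051.1.
Phase 2 runs for 11 − 7.6 = 3.4 years at r = 0.092.
N(11) = 11051.1·e^(0.092×3.4) = 11051.1·e^0.3128 = 15109.5.

15110 fish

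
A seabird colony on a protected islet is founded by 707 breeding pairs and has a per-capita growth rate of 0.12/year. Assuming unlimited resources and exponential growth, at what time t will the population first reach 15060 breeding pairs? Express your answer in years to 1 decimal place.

25.5 years

Set N₀·e^(rt) = 15060: e^(0.12·t) = 15060/707 = 21.301.
0.12·t = ln(21.301) = 3.0588, so t = 3.0588/0.12 = 25.49.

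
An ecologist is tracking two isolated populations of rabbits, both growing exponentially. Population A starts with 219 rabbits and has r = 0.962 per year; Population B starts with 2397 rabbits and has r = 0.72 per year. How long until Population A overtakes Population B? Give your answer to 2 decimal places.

9.89 years

Set 219·e^(0.962t) = 2397·e^(0.72t).
e^((0.962 − 0.72)t) = 2397/219 → e^(0.242·t) = 10.945.
0.242·t = ln(10.945) = 2.3929, so t = 2.3929/0.242 = 9.888.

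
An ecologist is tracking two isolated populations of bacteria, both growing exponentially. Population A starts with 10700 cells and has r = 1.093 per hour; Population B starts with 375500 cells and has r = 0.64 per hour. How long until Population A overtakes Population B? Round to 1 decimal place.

Set 10700·e^(1.093t) = 375500·e^(0.64t).
e^((1.093 − 0.64)t) = 375500/10700 → e^(0.453·t) = 35.093.
0.453·t = ln(35.093) = 3.558, so t = 3.558/0.453 = 7.8543.

7.9 hours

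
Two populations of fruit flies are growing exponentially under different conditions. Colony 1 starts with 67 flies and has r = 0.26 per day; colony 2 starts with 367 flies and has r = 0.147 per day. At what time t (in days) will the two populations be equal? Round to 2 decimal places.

15.05 days

Set 67·e^(0.26t) = 367·e^(0.147t).
e^((0.26 − 0.147)t) = 367/67 → e^(0.113·t) = 5.4776.
0.113·t = ln(5.4776) = 1.7007, so t = 1.7007/0.113 = 15.05.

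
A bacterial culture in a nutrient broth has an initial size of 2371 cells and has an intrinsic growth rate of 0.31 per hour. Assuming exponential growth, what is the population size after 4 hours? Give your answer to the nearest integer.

8193 cells

N(t) = N₀·e^(rt) = 2371 × e^(0.31×4) = 2371 × e^1.24.
e^1.24 ≈ 3.4556, so N ≈ 2371 × 3.4556 = 8193.26.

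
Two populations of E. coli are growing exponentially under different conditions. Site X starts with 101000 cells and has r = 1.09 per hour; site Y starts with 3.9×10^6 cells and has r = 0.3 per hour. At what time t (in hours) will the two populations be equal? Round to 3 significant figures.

4.62 hours

Set 101000·e^(1.09t) = 3.9×10^6·e^(0.3t).
e^((1.09 − 0.3)t) = 3.9×10^6/101000 → e^(0.79·t) = 38.614.
0.79·t = ln(38.614) = 3.6536, so t = 3.6536/0.79 = 4.6248.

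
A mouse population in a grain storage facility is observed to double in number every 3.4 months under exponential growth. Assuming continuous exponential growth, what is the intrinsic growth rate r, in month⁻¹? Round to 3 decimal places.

0.204 per month

r = ln(2)/t_d = 0.6931/3.4 = 0.20387.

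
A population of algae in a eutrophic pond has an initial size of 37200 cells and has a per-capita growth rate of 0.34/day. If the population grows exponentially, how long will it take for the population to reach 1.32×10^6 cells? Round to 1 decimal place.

10.5 days

Set N₀·e^(rt) = 1.32×10^6: e^(0.34·t) = 1.32×10^6/37200 = 35.484.
0.34·t = ln(35.484) = 3.5691, so t = 3.5691/0.34 = 10.497.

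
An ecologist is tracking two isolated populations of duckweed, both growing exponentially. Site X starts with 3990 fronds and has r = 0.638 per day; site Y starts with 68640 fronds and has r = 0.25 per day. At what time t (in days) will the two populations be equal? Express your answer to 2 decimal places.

Set 3990·e^(0.638t) = 68640·e^(0.25t).
e^((0.638 − 0.25)t) = 68640/3990 → e^(0.388·t) = 17.203.
0.388·t = ln(17.203) = 2.8451, so t = 2.8451/0.388 = 7.3327.

7.33 days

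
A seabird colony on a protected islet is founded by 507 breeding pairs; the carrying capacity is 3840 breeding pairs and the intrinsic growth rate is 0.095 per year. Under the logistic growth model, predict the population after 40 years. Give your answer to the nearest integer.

3348 breeding pairs

A = (K − N₀)/N₀ = (3840 − 507)/507 = 6.574.
N(t) = K/(1 + A·e^(−rt)) = 3840/(1 + 6.574×e^(−0.095×40)).
e^(−3.8) = 0.022371; denominator = 1 + 6.574×0.022371 = 1.1471.
N = 3840/1.1471 = 3347.68.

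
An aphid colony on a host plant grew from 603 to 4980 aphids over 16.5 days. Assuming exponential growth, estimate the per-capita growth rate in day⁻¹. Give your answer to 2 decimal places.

0.13 per day

From N(t) = N₀·e^(rt): e^(r·16.5) = 4980/603 = 8.2587.
r·16.5 = ln(8.2587) = 2.1113, so r = 2.1113/16.5 = 0.12796.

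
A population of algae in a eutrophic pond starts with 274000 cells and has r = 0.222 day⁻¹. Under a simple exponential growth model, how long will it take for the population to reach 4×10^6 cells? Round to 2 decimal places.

Set N₀·e^(rt) = 4×10^6: e^(0.222·t) = 4×10^6/274000 = 14.599.
0.222·t = ln(14.599) = 2.6809, so t = 2.6809/0.222 = 12.076.

12.08 days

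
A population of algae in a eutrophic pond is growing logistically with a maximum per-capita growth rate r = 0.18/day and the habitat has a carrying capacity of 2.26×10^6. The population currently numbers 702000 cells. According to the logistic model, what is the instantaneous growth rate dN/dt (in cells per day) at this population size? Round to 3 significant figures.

87100 cells per day

dN/dt = rN(1 − N/K) = 0.18 × 702000 × (1 − 702000/2.26×10^6).
1 − 702000/2.26×10^6 = 0.68938; dN/dt = 0.18 × 702000 × 0.68938 = 87110.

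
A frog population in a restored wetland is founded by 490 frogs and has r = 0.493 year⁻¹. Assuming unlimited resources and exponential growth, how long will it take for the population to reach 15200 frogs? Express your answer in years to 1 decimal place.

Set N₀·e^(rt) = 15200: e^(0.493·t) = 15200/490 = 31.02.
0.493·t = ln(31.02) = 3.4346, so t = 3.4346/0.493 = 6.9668.

7.0 years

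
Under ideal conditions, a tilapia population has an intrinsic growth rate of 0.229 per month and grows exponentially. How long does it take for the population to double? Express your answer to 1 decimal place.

3.0 months

Doubling time t_d = ln(2)/r = 0.6931/0.229 = 3.0268.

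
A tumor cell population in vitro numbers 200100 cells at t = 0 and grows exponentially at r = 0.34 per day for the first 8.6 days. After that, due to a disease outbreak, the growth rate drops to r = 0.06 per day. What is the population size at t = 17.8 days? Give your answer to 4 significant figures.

6469000 cells

Phase 1: N(8.6) = 200100·e^(0.34×8.6) = 200100·e^2.924 = 3.724982×10^6.
Phase 2 runs for 17.8 − 8.6 = 9.2 days at r = 0.06.
N(17.8) = 3.724982×10^6·e^(0.06×9.2) = 3.724982×10^6·e^0.552 = 6.469262×10^6.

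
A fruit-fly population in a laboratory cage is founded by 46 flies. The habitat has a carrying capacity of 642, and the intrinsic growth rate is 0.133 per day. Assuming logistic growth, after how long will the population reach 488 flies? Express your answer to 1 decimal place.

27.9 days

A = (K − N₀)/N₀ = (642 − 46)/46 = 12.957.
Solve 642/(1 + 12.957·e^(−0.133t)) = 488: 1 + 12.957·e^(−0.133t) = 1.3156, so e^(−0.133t) = 0.0243564.
−0.133·t = ln(0.0243564) = -3.715, so t = 3.715/0.133 = 27.932.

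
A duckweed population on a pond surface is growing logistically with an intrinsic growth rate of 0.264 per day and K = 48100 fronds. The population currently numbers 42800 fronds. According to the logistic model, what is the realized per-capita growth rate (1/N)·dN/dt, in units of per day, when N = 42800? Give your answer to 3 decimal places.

0.029 per day

(1/N)·dN/dt = r(1 − N/K) = 0.264 × (1 − 42800/48100).
= 0.264 × 0.11019 = 0.029089.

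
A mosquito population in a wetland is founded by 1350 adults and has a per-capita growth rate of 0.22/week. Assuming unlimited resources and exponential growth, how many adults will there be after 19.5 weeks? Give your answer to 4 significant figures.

N(t) = N₀·e^(rt) = 1350 × e^(0.22×19.5) = 1350 × e^4.29.
e^4.29 ≈ 72.966, so N ≈ 1350 × 72.966 = 98504.7.

98500 adults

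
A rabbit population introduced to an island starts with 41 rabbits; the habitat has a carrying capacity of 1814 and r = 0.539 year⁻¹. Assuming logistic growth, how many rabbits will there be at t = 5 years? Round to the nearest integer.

463 rabbits

A = (K − N₀)/N₀ = (1814 − 41)/41 = 43.244.
N(t) = K/(1 + A·e^(−rt)) = 1814/(1 + 43.244×e^(−0.539×5)).
e^(−2.695) = 0.067542; denominator = 1 + 43.244×0.067542 = 3.9208.
N = 1814/3.9208 = 462.661.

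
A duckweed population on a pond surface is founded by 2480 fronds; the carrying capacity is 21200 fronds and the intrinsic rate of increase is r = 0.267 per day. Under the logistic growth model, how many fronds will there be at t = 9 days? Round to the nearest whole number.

12599 fronds

A = (K − N₀)/N₀ = (21200 − 2480)/2480 = 7.5484.
N(t) = K/(1 + A·e^(−rt)) = 21200/(1 + 7.5484×e^(−0.267×9)).
e^(−2.403) = 0.090446; denominator = 1 + 7.5484×0.090446 = 1.6827.
N = 21200/1.6827 = 12598.6.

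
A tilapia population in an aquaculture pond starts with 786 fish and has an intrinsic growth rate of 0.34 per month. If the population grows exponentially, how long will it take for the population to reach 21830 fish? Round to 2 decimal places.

9.78 months

Set N₀·e^(rt) = 21830: e^(0.34·t) = 21830/786 = 27.774.
0.34·t = ln(27.774) = 3.3241, so t = 3.3241/0.34 = 9.7767.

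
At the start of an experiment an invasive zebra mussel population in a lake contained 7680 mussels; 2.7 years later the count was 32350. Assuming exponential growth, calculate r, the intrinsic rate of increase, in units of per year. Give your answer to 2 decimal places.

0.53 per year

From N(t) = N₀·e^(rt): e^(r·2.7) = 32350/7680 = 4.2122.
r·2.7 = ln(4.2122) = 1.438, so r = 1.438/2.7 = 0.53259.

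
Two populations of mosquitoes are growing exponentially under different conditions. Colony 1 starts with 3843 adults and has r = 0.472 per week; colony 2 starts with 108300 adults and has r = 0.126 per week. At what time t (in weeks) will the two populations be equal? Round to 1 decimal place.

Set 3843·e^(0.472t) = 108300·e^(0.126t).
e^((0.472 − 0.126)t) = 108300/3843 → e^(0.346·t) = 28.181.
0.346·t = ln(28.181) = 3.3387, so t = 3.3387/0.346 = 9.6493.

9.6 weeks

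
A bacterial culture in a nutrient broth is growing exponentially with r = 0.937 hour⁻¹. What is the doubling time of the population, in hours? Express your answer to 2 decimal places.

Doubling time t_d = ln(2)/r = 0.6931/0.937 = 0.73975.

0.74 hours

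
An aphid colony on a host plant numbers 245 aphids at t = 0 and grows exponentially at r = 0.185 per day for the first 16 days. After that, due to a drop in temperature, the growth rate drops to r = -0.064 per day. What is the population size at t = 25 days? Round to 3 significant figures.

2660 aphids

Phase 1: N(16) = 245·e^(0.185×16) = 245·e^2.96 = 4728.
Phase 2 runs for 25 − 16 = 9 days at r = -0.064.
N(25) = 4728·e^(-0.064×9) = 4728·e^-0.576 = 2657.81.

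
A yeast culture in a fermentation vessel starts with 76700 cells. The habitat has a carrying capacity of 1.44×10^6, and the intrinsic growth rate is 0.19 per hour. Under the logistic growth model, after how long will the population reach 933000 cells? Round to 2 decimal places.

A = (K − N₀)/N₀ = (1.44×10^6 − 76700)/76700 = 17.774.
Solve 1.44×10^6/(1 + 17.774·e^(−0.19t)) = 933000: 1 + 17.774·e^(−0.19t) = 1.5434, so e^(−0.19t) = 0.0305725.
−0.19·t = ln(0.0305725) = -3.4877, so t = 3.4877/0.19 = 18.356.

18.36 hours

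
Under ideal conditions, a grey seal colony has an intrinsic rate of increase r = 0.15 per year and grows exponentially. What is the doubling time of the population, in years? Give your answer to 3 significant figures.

4.62 years

Doubling time t_d = ln(2)/r = 0.6931/0.15 = 4.621.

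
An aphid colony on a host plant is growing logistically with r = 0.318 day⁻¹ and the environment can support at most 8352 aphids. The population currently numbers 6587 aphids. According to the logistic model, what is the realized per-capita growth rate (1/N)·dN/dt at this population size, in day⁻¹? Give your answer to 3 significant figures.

0.0672 per day

(1/N)·dN/dt = r(1 − N/K) = 0.318 × (1 − 6587/8352).
= 0.318 × 0.21133 = 0.067202.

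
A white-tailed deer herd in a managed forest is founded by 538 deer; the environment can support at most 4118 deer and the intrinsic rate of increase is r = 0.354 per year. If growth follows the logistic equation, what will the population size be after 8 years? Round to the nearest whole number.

2959 deer

A = (K − N₀)/N₀ = (4118 − 538)/538 = 6.6543.
N(t) = K/(1 + A·e^(−rt)) = 4118/(1 + 6.6543×e^(−0.354×8)).
e^(−2.832) = 0.058895; denominator = 1 + 6.6543×0.058895 = 1.3919.
N = 4118/1.3919 = 2958.54.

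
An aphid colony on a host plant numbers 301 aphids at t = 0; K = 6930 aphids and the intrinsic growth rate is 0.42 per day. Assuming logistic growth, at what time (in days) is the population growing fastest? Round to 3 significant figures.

Logistic growth is fastest at N = K/2 = 3465.
A = (K − N₀)/N₀ = 22.023. Set K/(1 + A·e^(−rt)) = K/2 → A·e^(−rt) = 1.
e^(−0.42t) = 1/22.023 = 0.0454065, so t = ln(22.023)/0.42 = 3.0921/0.42 = 7.3621.

7.36 days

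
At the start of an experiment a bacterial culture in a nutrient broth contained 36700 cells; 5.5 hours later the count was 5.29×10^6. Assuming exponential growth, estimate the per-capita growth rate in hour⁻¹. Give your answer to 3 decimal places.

0.904 per hour

From N(t) = N₀·e^(rt): e^(r·5.5) = 5.29×10^6/36700 = 144.14.
r·5.5 = ln(144.14) = 4.9708, so r = 4.9708/5.5 = 0.90378.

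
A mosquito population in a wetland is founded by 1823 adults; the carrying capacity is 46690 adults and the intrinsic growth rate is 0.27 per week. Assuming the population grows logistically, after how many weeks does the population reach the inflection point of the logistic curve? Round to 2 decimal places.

11.86 weeks

Logistic growth is fastest at N = K/2 = 23345.
A = (K − N₀)/N₀ = 24.612. Set K/(1 + A·e^(−rt)) = K/2 → A·e^(−rt) = 1.
e^(−0.27t) = 1/24.612 = 0.0406312, so t = ln(24.612)/0.27 = 3.2032/0.27 = 11.864.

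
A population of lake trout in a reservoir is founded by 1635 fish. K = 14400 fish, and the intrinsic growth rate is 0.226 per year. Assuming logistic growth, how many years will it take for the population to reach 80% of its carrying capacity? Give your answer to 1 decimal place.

15.2 years

A = (K − N₀)/N₀ = (14400 − 1635)/1635 = 7.8073.
Solve 14400/(1 + 7.8073·e^(−0.226t)) = 11520: 1 + 7.8073·e^(−0.226t) = 1.25, so e^(−0.226t) = 0.0320212.
−0.226·t = ln(0.0320212) = -3.4414, so t = 3.4414/0.226 = 15.227.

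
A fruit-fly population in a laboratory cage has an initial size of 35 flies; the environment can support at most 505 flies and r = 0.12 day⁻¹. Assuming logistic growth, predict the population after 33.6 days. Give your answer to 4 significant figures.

A = (K − N₀)/N₀ = (505 − 35)/35 = 13.429.
N(t) = K/(1 + A·e^(−rt)) = 505/(1 + 13.429×e^(−0.12×33.6)).
e^(−4.032) = 0.017739; denominator = 1 + 13.429×0.017739 = 1.2382.
N = 505/1.2382 = 407.848.

407.8 flies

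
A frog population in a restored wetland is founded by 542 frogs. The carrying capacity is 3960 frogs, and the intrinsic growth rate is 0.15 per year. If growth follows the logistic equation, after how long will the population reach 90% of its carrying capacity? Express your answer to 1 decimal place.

26.9 years

A = (K − N₀)/N₀ = (3960 − 542)/542 = 6.3063.
Solve 3960/(1 + 6.3063·e^(−0.15t)) = 3564: 1 + 6.3063·e^(−0.15t) = 1.1111, so e^(−0.15t) = 0.0176191.
−0.15·t = ln(0.0176191) = -4.0388, so t = 4.0388/0.15 = 26.925.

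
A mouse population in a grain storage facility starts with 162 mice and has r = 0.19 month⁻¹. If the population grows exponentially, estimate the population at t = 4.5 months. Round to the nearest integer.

N(t) = N₀·e^(rt) = 162 × e^(0.19×4.5) = 162 × e^0.855.
e^0.855 ≈ 2.3514, so N ≈ 162 × 2.3514 = 380.923.

381 mice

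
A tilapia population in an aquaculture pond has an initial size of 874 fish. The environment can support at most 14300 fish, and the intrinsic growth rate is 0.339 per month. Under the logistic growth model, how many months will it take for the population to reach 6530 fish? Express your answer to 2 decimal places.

7.55 months

A = (K − N₀)/N₀ = (14300 − 874)/874 = 15.362.
Solve 14300/(1 + 15.362·e^(−0.339t)) = 6530: 1 + 15.362·e^(−0.339t) = 2.1899, so e^(−0.339t) = 0.0774591.
−0.339·t = ln(0.0774591) = -2.558, so t = 2.558/0.339 = 7.5457.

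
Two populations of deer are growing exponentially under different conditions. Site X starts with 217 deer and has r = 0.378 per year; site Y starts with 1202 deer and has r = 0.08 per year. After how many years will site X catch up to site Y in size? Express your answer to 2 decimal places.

5.74 years

Set 217·e^(0.378t) = 1202·e^(0.08t).
e^((0.378 − 0.08)t) = 1202/217 → e^(0.298·t) = 5.5392.
0.298·t = ln(5.5392) = 1.7118, so t = 1.7118/0.298 = 5.7444.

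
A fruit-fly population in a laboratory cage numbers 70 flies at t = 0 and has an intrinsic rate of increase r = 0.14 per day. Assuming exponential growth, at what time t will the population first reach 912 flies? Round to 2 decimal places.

Set N₀·e^(rt) = 912: e^(0.14·t) = 912/70 = 13.029.
0.14·t = ln(13.029) = 2.5671, so t = 2.5671/0.14 = 18.337.

18.34 days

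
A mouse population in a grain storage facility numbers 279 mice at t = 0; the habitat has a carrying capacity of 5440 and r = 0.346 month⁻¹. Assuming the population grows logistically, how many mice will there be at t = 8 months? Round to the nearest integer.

2517 mice

A = (K − N₀)/N₀ = (5440 − 279)/279 = 18.498.
N(t) = K/(1 + A·e^(−rt)) = 5440/(1 + 18.498×e^(−0.346×8)).
e^(−2.768) = 0.062787; denominator = 1 + 18.498×0.062787 = 2.1615.
N = 5440/2.1615 = 2516.82.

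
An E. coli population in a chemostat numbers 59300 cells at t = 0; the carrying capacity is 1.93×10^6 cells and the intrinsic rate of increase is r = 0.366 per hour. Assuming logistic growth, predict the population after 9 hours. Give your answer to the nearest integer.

A = (K − N₀)/N₀ = (1.93×10^6 − 59300)/59300 = 31.546.
N(t) = K/(1 + A·e^(−rt)) = 1.93×10^6/(1 + 31.546×e^(−0.366×9)).
e^(−3.294) = 0.037105; denominator = 1 + 31.546×0.037105 = 2.1705.
N = 1.93×10^6/2.1705 = 889183.

889183 cells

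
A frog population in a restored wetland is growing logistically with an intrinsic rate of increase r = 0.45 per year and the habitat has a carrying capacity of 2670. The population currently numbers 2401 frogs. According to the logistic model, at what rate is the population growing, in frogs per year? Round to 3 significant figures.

109 frogs per year

dN/dt = rN(1 − N/K) = 0.45 × 2401 × (1 − 2401/2670).
1 − 2401/2670 = 0.10075; dN/dt = 0.45 × 2401 × 0.10075 = 108.85.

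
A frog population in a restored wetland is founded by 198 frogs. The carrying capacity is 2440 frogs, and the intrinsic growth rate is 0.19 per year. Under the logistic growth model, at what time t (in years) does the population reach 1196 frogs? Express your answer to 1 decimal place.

12.6 years

A = (K − N₀)/N₀ = (2440 − 198)/198 = 11.323.
Solve 2440/(1 + 11.323·e^(−0.19t)) = 1196: 1 + 11.323·e^(−0.19t) = 2.0401, so e^(−0.19t) = 0.0918584.
−0.19·t = ln(0.0918584) = -2.3875, so t = 2.3875/0.19 = 12.566.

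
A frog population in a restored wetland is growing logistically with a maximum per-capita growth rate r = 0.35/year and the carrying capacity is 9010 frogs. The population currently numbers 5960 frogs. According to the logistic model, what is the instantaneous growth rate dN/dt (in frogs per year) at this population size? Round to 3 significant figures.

706 frogs per year

dN/dt = rN(1 − N/K) = 0.35 × 5960 × (1 − 5960/9010).
1 − 5960/9010 = 0.33851; dN/dt = 0.35 × 5960 × 0.33851 = 706.14.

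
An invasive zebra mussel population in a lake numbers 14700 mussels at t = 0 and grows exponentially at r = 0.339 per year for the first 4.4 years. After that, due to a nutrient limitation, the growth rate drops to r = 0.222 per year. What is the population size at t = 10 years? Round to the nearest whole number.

Phase 1: N(4.4) = 14700·e^(0.339×4.4) = 14700·e^1.492 = 65329.7.
Phase 2 runs for 10 − 4.4 = 5.6 years at r = 0.222.
N(10) = 65329.7·e^(0.222×5.6) = 65329.7·e^1.243 = 226478.

226478 mussels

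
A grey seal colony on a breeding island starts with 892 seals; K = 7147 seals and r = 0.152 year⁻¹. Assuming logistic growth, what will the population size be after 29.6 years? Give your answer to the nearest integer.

6630 seals

A = (K − N₀)/N₀ = (7147 − 892)/892 = 7.0123.
N(t) = K/(1 + A·e^(−rt)) = 7147/(1 + 7.0123×e^(−0.152×29.6)).
e^(−4.499) = 0.011118; denominator = 1 + 7.0123×0.011118 = 1.078.
N = 7147/1.078 = 6630.1.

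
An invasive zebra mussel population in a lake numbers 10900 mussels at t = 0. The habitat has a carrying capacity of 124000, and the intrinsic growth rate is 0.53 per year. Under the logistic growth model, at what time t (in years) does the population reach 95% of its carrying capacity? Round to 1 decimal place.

A = (K − N₀)/N₀ = (124000 − 10900)/10900 = 10.376.
Solve 124000/(1 + 10.376·e^(−0.53t)) = 117800: 1 + 10.376·e^(−0.53t) = 1.0526, so e^(−0.53t) = 0.00507236.
−0.53·t = ln(0.00507236) = -5.2839, so t = 5.2839/0.53 = 9.9697.

10.0 years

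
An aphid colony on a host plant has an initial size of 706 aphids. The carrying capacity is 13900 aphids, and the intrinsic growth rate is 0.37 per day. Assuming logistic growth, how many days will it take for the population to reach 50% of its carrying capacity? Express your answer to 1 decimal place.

7.9 days

A = (K − N₀)/N₀ = (13900 − 706)/706 = 18.688.
Solve 13900/(1 + 18.688·e^(−0.37t)) = 6950: 1 + 18.688·e^(−0.37t) = 2, so e^(−0.37t) = 0.0535092.
−0.37·t = ln(0.0535092) = -2.9279, so t = 2.9279/0.37 = 7.9132.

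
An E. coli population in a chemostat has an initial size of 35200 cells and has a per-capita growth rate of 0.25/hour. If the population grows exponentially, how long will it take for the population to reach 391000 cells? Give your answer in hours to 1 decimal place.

9.6 hours

Set N₀·e^(rt) = 391000: e^(0.25·t) = 391000/35200 = 11.108.
0.25·t = ln(11.108) = 2.4077, so t = 2.4077/0.25 = 9.6306.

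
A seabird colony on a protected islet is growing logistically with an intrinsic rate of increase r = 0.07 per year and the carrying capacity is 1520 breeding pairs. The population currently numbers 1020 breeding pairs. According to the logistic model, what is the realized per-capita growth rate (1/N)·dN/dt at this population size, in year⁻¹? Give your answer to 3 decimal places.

(1/N)·dN/dt = r(1 − N/K) = 0.07 × (1 − 1020/1520).
= 0.07 × 0.32895 = 0.023026.

0.023 per year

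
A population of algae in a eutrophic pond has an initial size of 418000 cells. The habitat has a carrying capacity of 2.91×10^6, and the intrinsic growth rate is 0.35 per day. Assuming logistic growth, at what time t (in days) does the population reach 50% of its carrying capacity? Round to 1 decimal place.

5.1 days

A = (K − N₀)/N₀ = (2.91×10^6 − 418000)/418000 = 5.9617.
Solve 2.91×10^6/(1 + 5.9617·e^(−0.35t)) = 1.455×10^6: 1 + 5.9617·e^(−0.35t) = 2, so e^(−0.35t) = 0.167737.
−0.35·t = ln(0.167737) = -1.7854, so t = 1.7854/0.35 = 5.101.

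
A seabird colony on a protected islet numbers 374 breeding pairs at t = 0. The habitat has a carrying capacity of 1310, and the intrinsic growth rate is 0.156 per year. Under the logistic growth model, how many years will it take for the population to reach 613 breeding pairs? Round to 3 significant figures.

5.06 years

A = (K − N₀)/N₀ = (1310 − 374)/374 = 2.5027.
Solve 1310/(1 + 2.5027·e^(−0.156t)) = 613: 1 + 2.5027·e^(−0.156t) = 2.137, so e^(−0.156t) = 0.454326.
−0.156·t = ln(0.454326) = -0.78894, so t = 0.78894/0.156 = 5.0573.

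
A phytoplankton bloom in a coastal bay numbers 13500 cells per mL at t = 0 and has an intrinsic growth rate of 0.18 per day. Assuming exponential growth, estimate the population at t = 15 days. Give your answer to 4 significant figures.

200900 cells per mL

N(t) = N₀·e^(rt) = 13500 × e^(0.18×15) = 13500 × e^2.7.
e^2.7 ≈ 14.88, so N ≈ 13500 × 14.88 = 200876.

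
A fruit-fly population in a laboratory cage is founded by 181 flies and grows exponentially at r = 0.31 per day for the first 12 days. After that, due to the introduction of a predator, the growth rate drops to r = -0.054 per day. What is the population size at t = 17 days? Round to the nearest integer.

5702 flies

Phase 1: N(12) = 181·e^(0.31×12) = 181·e^3.72 = 7468.86.
Phase 2 runs for 17 − 12 = 5 days at r = -0.054.
N(17) = 7468.86·e^(-0.054×5) = 7468.86·e^-0.27 = 5701.57.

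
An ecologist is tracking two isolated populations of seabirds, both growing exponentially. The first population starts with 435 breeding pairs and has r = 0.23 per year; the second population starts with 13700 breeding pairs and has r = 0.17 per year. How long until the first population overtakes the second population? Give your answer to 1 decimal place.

57.5 years

Set 435·e^(0.23t) = 13700·e^(0.17t).
e^((0.23 − 0.17)t) = 13700/435 → e^(0.06·t) = 31.494.
0.06·t = ln(31.494) = 3.4498, so t = 3.4498/0.06 = 57.497.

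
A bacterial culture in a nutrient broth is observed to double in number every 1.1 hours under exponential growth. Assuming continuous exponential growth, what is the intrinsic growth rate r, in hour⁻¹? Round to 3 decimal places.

r = ln(2)/t_d = 0.6931/1.1 = 0.63013.

0.630 per hour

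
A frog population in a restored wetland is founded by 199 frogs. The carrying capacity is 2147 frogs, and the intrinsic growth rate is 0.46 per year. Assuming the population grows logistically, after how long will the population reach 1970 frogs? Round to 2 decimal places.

10.20 years

A = (K − N₀)/N₀ = (2147 − 199)/199 = 9.7889.
Solve 2147/(1 + 9.7889·e^(−0.46t)) = 1970: 1 + 9.7889·e^(−0.46t) = 1.0898, so e^(−0.46t) = 0.00917849.
−0.46·t = ln(0.00917849) = -4.6909, so t = 4.6909/0.46 = 10.198.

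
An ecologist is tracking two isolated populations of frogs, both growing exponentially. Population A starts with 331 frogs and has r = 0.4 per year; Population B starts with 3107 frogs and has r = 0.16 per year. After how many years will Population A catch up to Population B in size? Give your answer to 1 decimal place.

Set 331·e^(0.4t) = 3107·e^(0.16t).
e^((0.4 − 0.16)t) = 3107/331 → e^(0.24·t) = 9.3867.
0.24·t = ln(9.3867) = 2.2393, so t = 2.2393/0.24 = 9.3304.

9.3 years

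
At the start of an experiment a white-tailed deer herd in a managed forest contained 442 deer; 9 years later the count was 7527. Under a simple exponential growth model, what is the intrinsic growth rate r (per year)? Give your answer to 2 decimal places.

From N(t) = N₀·e^(rt): e^(r·9) = 7527/442 = 17.029.
r·9 = ln(17.029) = 2.8349, so r = 2.8349/9 = 0.31499.

0.31 per year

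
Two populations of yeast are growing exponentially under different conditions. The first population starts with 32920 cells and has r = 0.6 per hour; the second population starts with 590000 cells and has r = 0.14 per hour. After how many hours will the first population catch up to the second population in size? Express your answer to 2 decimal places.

6.27 hours

Set 32920·e^(0.6t) = 590000·e^(0.14t).
e^((0.6 − 0.14)t) = 590000/32920 → e^(0.46·t) = 17.922.
0.46·t = ln(17.922) = 2.886, so t = 2.886/0.46 = 6.274.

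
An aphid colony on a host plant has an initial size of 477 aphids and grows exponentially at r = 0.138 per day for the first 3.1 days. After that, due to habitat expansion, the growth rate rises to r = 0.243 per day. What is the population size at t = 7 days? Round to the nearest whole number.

1888 aphids

Phase 1: N(3.1) = 477·e^(0.138×3.1) = 477·e^0.4278 = 731.66.
Phase 2 runs for 7 − 3.1 = 3.9 days at r = 0.243.
N(7) = 731.66·e^(0.243×3.9) = 731.66·e^0.9477 = 1887.52.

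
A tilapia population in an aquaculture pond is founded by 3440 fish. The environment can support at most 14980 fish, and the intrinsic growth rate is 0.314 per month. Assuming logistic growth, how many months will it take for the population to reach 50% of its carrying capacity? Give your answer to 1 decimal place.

3.9 months

A = (K − N₀)/N₀ = (14980 − 3440)/3440 = 3.3547.
Solve 14980/(1 + 3.3547·e^(−0.314t)) = 7490: 1 + 3.3547·e^(−0.314t) = 2, so e^(−0.314t) = 0.298094.
−0.314·t = ln(0.298094) = -1.2103, so t = 1.2103/0.314 = 3.8546.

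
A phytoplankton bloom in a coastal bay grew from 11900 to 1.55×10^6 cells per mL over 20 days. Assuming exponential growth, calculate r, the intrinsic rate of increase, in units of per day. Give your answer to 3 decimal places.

0.243 per day

From N(t) = N₀·e^(rt): e^(r·20) = 1.55×10^6/11900 = 130.25.
r·20 = ln(130.25) = 4.8695, so r = 4.8695/20 = 0.24347.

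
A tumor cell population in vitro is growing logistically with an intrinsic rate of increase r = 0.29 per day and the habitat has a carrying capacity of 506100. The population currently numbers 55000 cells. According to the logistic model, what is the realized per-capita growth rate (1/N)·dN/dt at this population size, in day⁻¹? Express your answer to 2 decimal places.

(1/N)·dN/dt = r(1 − N/K) = 0.29 × (1 − 55000/506100).
= 0.29 × 0.89133 = 0.25848.

0.26 per day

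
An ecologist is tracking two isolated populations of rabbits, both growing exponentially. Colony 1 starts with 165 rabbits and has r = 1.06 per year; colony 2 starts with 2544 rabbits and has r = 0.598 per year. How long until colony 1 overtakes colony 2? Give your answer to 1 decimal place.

Set 165·e^(1.06t) = 2544·e^(0.598t).
e^((1.06 − 0.598)t) = 2544/165 → e^(0.462·t) = 15.418.
0.462·t = ln(15.418) = 2.7355, so t = 2.7355/0.462 = 5.9211.

5.9 years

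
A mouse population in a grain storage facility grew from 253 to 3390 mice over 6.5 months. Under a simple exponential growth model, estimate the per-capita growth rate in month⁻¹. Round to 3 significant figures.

0.399 per month

From N(t) = N₀·e^(rt): e^(r·6.5) = 3390/253 = 13.399.
r·6.5 = ln(13.399) = 2.5952, so r = 2.5952/6.5 = 0.39926.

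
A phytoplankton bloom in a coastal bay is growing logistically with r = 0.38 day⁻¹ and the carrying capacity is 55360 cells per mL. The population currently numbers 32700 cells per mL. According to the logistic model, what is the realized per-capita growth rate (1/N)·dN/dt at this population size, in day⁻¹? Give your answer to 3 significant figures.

0.156 per day

(1/N)·dN/dt = r(1 − N/K) = 0.38 × (1 − 32700/55360).
= 0.38 × 0.40932 = 0.15554.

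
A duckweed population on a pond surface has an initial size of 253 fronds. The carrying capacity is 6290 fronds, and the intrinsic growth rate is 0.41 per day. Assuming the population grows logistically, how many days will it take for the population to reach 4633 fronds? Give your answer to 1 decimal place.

A = (K − N₀)/N₀ = (6290 − 253)/253 = 23.862.
Solve 6290/(1 + 23.862·e^(−0.41t)) = 4633: 1 + 23.862·e^(−0.41t) = 1.3577, so e^(−0.41t) = 0.0149885.
−0.41·t = ln(0.0149885) = -4.2005, so t = 4.2005/0.41 = 10.245.

10.2 days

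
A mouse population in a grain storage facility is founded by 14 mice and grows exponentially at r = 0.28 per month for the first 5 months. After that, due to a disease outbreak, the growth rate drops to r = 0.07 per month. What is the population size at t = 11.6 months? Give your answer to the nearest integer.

Phase 1: N(5) = 14·e^(0.28×5) = 14·e^1.4 = 56.7728.
Phase 2 runs for 11.6 − 5 = 6.6 months at r = 0.07.
N(11.6) = 56.7728·e^(0.07×6.6) = 56.7728·e^0.462 = 90.1124.

90 mice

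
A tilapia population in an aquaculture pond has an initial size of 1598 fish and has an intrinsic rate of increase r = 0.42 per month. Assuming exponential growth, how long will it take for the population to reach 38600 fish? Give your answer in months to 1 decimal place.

7.6 months

Set N₀·e^(rt) = 38600: e^(0.42·t) = 38600/1598 = 24.155.
0.42·t = ln(24.155) = 3.1845, so t = 3.1845/0.42 = 7.5821.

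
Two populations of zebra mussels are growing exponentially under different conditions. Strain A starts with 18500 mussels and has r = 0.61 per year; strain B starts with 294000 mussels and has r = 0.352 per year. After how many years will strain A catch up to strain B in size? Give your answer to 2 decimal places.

Set 18500·e^(0.61t) = 294000·e^(0.352t).
e^((0.61 − 0.352)t) = 294000/18500 → e^(0.258·t) = 15.892.
0.258·t = ln(15.892) = 2.7658, so t = 2.7658/0.258 = 10.72.

10.72 years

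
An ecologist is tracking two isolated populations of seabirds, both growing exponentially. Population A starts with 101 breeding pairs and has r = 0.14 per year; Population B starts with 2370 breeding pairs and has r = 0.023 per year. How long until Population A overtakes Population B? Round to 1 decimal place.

27.0 years

Set 101·e^(0.14t) = 2370·e^(0.023t).
e^((0.14 − 0.023)t) = 2370/101 → e^(0.117·t) = 23.465.
0.117·t = ln(23.465) = 3.1555, so t = 3.1555/0.117 = 26.97.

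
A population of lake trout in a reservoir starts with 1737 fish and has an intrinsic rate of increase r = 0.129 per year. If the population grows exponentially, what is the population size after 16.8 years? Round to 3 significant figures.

N(t) = N₀·e^(rt) = 1737 × e^(0.129×16.8) = 1737 × e^2.167.
e^2.167 ≈ 8.7338, so N ≈ 1737 × 8.7338 = 15170.6.

15200 fish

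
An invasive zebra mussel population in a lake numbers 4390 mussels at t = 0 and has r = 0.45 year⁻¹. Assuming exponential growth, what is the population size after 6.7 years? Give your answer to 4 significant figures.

89510 mussels

N(t) = N₀·e^(rt) = 4390 × e^(0.45×6.7) = 4390 × e^3.015.
e^3.015 ≈ 20.389, so N ≈ 4390 × 20.389 = 89508.1.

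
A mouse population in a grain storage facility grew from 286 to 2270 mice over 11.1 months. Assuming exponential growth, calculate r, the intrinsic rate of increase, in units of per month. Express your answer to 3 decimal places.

0.187 per month

From N(t) = N₀·e^(rt): e^(r·11.1) = 2270/286 = 7.9371.
r·11.1 = ln(7.9371) = 2.0715, so r = 2.0715/11.1 = 0.18663.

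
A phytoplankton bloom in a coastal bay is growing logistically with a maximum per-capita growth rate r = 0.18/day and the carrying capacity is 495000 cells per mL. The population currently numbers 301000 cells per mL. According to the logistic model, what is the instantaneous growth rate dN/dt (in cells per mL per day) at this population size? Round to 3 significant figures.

21200 cells per mL per day

dN/dt = rN(1 − N/K) = 0.18 × 301000 × (1 − 301000/495000).
1 − 301000/495000 = 0.39192; dN/dt = 0.18 × 301000 × 0.39192 = 21234.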